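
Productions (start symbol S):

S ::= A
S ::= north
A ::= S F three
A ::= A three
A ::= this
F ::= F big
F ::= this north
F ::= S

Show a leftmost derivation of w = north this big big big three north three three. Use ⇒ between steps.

S ⇒ A   [S ::= A]
A ⇒ A three   [A ::= A three]
A three ⇒ S F three three   [A ::= S F three]
S F three three ⇒ A F three three   [S ::= A]
A F three three ⇒ S F three F three three   [A ::= S F three]
S F three F three three ⇒ north F three F three three   [S ::= north]
north F three F three three ⇒ north F big three F three three   [F ::= F big]
north F big three F three three ⇒ north F big big three F three three   [F ::= F big]
north F big big three F three three ⇒ north F big big big three F three three   [F ::= F big]
north F big big big three F three three ⇒ north S big big big three F three three   [F ::= S]
north S big big big three F three three ⇒ north A big big big three F three three   [S ::= A]
north A big big big three F three three ⇒ north this big big big three F three three   [A ::= this]
north this big big big three F three three ⇒ north this big big big three S three three   [F ::= S]
north this big big big three S three three ⇒ north this big big big three north three three   [S ::= north]

S ⇒ A ⇒ A three ⇒ S F three three ⇒ A F three three ⇒ S F three F three three ⇒ north F three F three three ⇒ north F big three F three three ⇒ north F big big three F three three ⇒ north F big big big three F three three ⇒ north S big big big three F three three ⇒ north A big big big three F three three ⇒ north this big big big three F three three ⇒ north this big big big three S three three ⇒ north this big big big three north three three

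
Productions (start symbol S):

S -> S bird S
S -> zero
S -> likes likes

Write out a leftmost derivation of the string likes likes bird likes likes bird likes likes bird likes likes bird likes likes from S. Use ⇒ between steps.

S ⇒ S bird S ⇒ S bird S bird S ⇒ S bird S bird S bird S ⇒ likes likes bird S bird S bird S ⇒ likes likes bird likes likes bird S bird S ⇒ likes likes bird likes likes bird S bird S bird S ⇒ likes likes bird likes likes bird likes likes bird S bird S ⇒ likes likes bird likes likes bird likes likes bird likes likes bird S ⇒ likes likes bird likes likes bird likes likes bird likes likes bird likes likes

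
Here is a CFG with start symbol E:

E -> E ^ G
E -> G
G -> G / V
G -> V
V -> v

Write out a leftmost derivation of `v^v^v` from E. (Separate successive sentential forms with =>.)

E => E^G   [E -> E ^ G]
E^G => E^G^G   [E -> E ^ G]
E^G^G => G^G^G   [E -> G]
G^G^G => V^G^G   [G -> V]
V^G^G => v^G^G   [V -> v]
v^G^G => v^V^G   [G -> V]
v^V^G => v^v^G   [V -> v]
v^v^G => v^v^V   [G -> V]
v^v^V => v^v^v   [V -> v]

E => E^G => E^G^G => G^G^G => V^G^G => v^G^G => v^V^G => v^v^G => v^v^V => v^v^v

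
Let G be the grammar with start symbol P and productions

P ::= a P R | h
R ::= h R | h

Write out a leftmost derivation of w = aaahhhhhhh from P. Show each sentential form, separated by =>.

P => aPR   [P ::= a P R]
aPR => aaPRR   [P ::= a P R]
aaPRR => aaaPRRR   [P ::= a P R]
aaaPRRR => aaahRRR   [P ::= h]
aaahRRR => aaahhRRR   [R ::= h R]
aaahhRRR => aaahhhRR   [R ::= h]
aaahhhRR => aaahhhhRR   [R ::= h R]
aaahhhhRR => aaahhhhhR   [R ::= h]
aaahhhhhR => aaahhhhhhR   [R ::= h R]
aaahhhhhhR => aaahhhhhhh   [R ::= h]

P => aPR => aaPRR => aaaPRRR => aaahRRR => aaahhRRR => aaahhhRR => aaahhhhRR => aaahhhhhR => aaahhhhhhR => aaahhhhhhh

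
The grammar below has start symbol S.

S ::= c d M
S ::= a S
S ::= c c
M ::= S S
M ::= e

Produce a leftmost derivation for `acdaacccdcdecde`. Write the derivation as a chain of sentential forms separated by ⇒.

S ⇒ aS ⇒ acdM ⇒ acdSS ⇒ acdaSS ⇒ acdaaSS ⇒ acdaaccS ⇒ acdaacccdM ⇒ acdaacccdSS ⇒ acdaacccdcdMS ⇒ acdaacccdcdeS ⇒ acdaacccdcdecdM ⇒ acdaacccdcdecde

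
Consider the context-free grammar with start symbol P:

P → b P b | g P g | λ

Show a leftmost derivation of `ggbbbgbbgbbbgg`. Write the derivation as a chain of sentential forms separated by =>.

P => gPg => ggPgg => ggbPbgg => ggbbPbbgg => ggbbbPbbbgg => ggbbbgPgbbbgg => ggbbbgbPbgbbbgg => ggbbbgbbgbbbgg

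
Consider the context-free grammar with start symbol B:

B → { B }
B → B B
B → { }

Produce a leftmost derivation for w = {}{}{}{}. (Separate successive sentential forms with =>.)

B => BB => BBB => {}BB => {}BBB => {}{}BB => {}{}{}B => {}{}{}{}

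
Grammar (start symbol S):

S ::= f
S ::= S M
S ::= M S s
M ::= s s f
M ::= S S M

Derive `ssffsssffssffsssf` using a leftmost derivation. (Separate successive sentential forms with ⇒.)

S ⇒ SM ⇒ MSsM ⇒ SSMSsM ⇒ SMSMSsM ⇒ MSsMSMSsM ⇒ ssfSsMSMSsM ⇒ ssffsMSMSsM ⇒ ssffsssfSMSsM ⇒ ssffsssffMSsM ⇒ ssffsssffssfSsM ⇒ ssffsssffssffsM ⇒ ssffsssffssffsssf

S ⇒ SM   [S ::= S M]
SM ⇒ MSsM   [S ::= M S s]
MSsM ⇒ SSMSsM   [M ::= S S M]
SSMSsM ⇒ SMSMSsM   [S ::= S M]
SMSMSsM ⇒ MSsMSMSsM   [S ::= M S s]
MSsMSMSsM ⇒ ssfSsMSMSsM   [M ::= s s f]
ssfSsMSMSsM ⇒ ssffsMSMSsM   [S ::= f]
ssffsMSMSsM ⇒ ssffsssfSMSsM   [M ::= s s f]
ssffsssfSMSsM ⇒ ssffsssffMSsM   [S ::= f]
ssffsssffMSsM ⇒ ssffsssffssfSsM   [M ::= s s f]
ssffsssffssfSsM ⇒ ssffsssffssffsM   [S ::= f]
ssffsssffssffsM ⇒ ssffsssffssffsssf   [M ::= s s f]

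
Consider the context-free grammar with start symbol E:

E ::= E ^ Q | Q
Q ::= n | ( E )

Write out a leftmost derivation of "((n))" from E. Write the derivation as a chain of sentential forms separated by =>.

E => Q   [E ::= Q]
Q => (E)   [Q ::= ( E )]
(E) => (Q)   [E ::= Q]
(Q) => ((E))   [Q ::= ( E )]
((E)) => ((Q))   [E ::= Q]
((Q)) => ((n))   [Q ::= n]

E=>Q=>(E)=>(Q)=>((E))=>((Q))=>((n))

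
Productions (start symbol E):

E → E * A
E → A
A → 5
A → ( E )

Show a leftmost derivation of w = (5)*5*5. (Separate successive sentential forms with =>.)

E => E*A => E*A*A => A*A*A => (E)*A*A => (A)*A*A => (5)*A*A => (5)*5*A => (5)*5*5

E => E*A   [E → E * A]
E*A => E*A*A   [E → E * A]
E*A*A => A*A*A   [E → A]
A*A*A => (E)*A*A   [A → ( E )]
(E)*A*A => (A)*A*A   [E → A]
(A)*A*A => (5)*A*A   [A → 5]
(5)*A*A => (5)*5*A   [A → 5]
(5)*5*A => (5)*5*5   [A → 5]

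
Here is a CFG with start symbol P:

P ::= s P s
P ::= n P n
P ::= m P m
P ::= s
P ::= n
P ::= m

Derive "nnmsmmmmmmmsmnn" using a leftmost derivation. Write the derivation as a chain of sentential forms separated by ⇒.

P ⇒ nPn ⇒ nnPnn ⇒ nnmPmnn ⇒ nnmsPsmnn ⇒ nnmsmPmsmnn ⇒ nnmsmmPmmsmnn ⇒ nnmsmmmPmmmsmnn ⇒ nnmsmmmmmmmsmnn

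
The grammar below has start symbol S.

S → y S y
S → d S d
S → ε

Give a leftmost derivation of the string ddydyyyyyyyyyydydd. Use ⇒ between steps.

S ⇒ dSd ⇒ ddSdd ⇒ ddySydd ⇒ ddydSdydd ⇒ ddydySydydd ⇒ ddydyySyydydd ⇒ ddydyyySyyydydd ⇒ ddydyyyySyyyydydd ⇒ ddydyyyyySyyyyydydd ⇒ ddydyyyyyyyyyydydd

S ⇒ dSd   [S → d S d]
dSd ⇒ ddSdd   [S → d S d]
ddSdd ⇒ ddySydd   [S → y S y]
ddySydd ⇒ ddydSdydd   [S → d S d]
ddydSdydd ⇒ ddydySydydd   [S → y S y]
ddydySydydd ⇒ ddydyySyydydd   [S → y S y]
ddydyySyydydd ⇒ ddydyyySyyydydd   [S → y S y]
ddydyyySyyydydd ⇒ ddydyyyySyyyydydd   [S → y S y]
ddydyyyySyyyydydd ⇒ ddydyyyyySyyyyydydd   [S → y S y]
ddydyyyyySyyyyydydd ⇒ ddydyyyyyyyyyydydd   [S → ε]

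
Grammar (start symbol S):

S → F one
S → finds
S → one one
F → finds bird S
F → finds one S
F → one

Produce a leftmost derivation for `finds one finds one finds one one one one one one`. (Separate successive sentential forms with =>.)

S => F one => finds one S one => finds one F one one => finds one finds one S one one => finds one finds one F one one one => finds one finds one finds one S one one one => finds one finds one finds one one one one one one

S => F one   [S → F one]
F one => finds one S one   [F → finds one S]
finds one S one => finds one F one one   [S → F one]
finds one F one one => finds one finds one S one one   [F → finds one S]
finds one finds one S one one => finds one finds one F one one one   [S → F one]
finds one finds one F one one one => finds one finds one finds one S one one one   [F → finds one S]
finds one finds one finds one S one one one => finds one finds one finds one one one one one one   [S → one one]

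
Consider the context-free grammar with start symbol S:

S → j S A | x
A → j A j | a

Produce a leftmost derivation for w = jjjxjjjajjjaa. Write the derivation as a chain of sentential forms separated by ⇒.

S ⇒ jSA   [S → j S A]
jSA ⇒ jjSAA   [S → j S A]
jjSAA ⇒ jjjSAAA   [S → j S A]
jjjSAAA ⇒ jjjxAAA   [S → x]
jjjxAAA ⇒ jjjxjAjAA   [A → j A j]
jjjxjAjAA ⇒ jjjxjjAjjAA   [A → j A j]
jjjxjjAjjAA ⇒ jjjxjjjAjjjAA   [A → j A j]
jjjxjjjAjjjAA ⇒ jjjxjjjajjjAA   [A → a]
jjjxjjjajjjAA ⇒ jjjxjjjajjjaA   [A → a]
jjjxjjjajjjaA ⇒ jjjxjjjajjjaa   [A → a]

S⇒jSA⇒jjSAA⇒jjjSAAA⇒jjjxAAA⇒jjjxjAjAA⇒jjjxjjAjjAA⇒jjjxjjjAjjjAA⇒jjjxjjjajjjAA⇒jjjxjjjajjjaA⇒jjjxjjjajjjaa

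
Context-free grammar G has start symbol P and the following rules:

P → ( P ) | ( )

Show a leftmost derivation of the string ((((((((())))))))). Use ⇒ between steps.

P ⇒ (P) ⇒ ((P)) ⇒ (((P))) ⇒ ((((P)))) ⇒ (((((P))))) ⇒ ((((((P)))))) ⇒ (((((((P))))))) ⇒ ((((((((P)))))))) ⇒ ((((((((()))))))))

P ⇒ (P)   [P → ( P )]
(P) ⇒ ((P))   [P → ( P )]
((P)) ⇒ (((P)))   [P → ( P )]
(((P))) ⇒ ((((P))))   [P → ( P )]
((((P)))) ⇒ (((((P)))))   [P → ( P )]
(((((P))))) ⇒ ((((((P))))))   [P → ( P )]
((((((P)))))) ⇒ (((((((P)))))))   [P → ( P )]
(((((((P))))))) ⇒ ((((((((P))))))))   [P → ( P )]
((((((((P)))))))) ⇒ ((((((((()))))))))   [P → ( )]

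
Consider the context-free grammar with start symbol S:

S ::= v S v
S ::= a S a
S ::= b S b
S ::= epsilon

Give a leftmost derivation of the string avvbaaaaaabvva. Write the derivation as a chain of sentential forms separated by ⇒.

S ⇒ aSa   [S ::= a S a]
aSa ⇒ avSva   [S ::= v S v]
avSva ⇒ avvSvva   [S ::= v S v]
avvSvva ⇒ avvbSbvva   [S ::= b S b]
avvbSbvva ⇒ avvbaSabvva   [S ::= a S a]
avvbaSabvva ⇒ avvbaaSaabvva   [S ::= a S a]
avvbaaSaabvva ⇒ avvbaaaSaaabvva   [S ::= a S a]
avvbaaaSaaabvva ⇒ avvbaaaaaabvva   [S ::= epsilon]

S⇒aSa⇒avSva⇒avvSvva⇒avvbSbvva⇒avvbaSabvva⇒avvbaaSaabvva⇒avvbaaaSaaabvva⇒avvbaaaaaabvva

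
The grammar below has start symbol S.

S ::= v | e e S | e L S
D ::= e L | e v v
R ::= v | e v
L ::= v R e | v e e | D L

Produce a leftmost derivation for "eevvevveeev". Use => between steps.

S => eLS   [S ::= e L S]
eLS => eDLS   [L ::= D L]
eDLS => eeLLS   [D ::= e L]
eeLLS => eevReLS   [L ::= v R e]
eevReLS => eevveLS   [R ::= v]
eevveLS => eevvevReS   [L ::= v R e]
eevvevReS => eevvevveS   [R ::= v]
eevvevveS => eevvevveeeS   [S ::= e e S]
eevvevveeeS => eevvevveeev   [S ::= v]

S=>eLS=>eDLS=>eeLLS=>eevReLS=>eevveLS=>eevvevReS=>eevvevveS=>eevvevveeeS=>eevvevveeev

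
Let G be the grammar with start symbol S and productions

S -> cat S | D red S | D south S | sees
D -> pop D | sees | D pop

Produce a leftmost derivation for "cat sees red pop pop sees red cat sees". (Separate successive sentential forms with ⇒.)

S ⇒ cat S ⇒ cat D red S ⇒ cat sees red S ⇒ cat sees red D red S ⇒ cat sees red pop D red S ⇒ cat sees red pop pop D red S ⇒ cat sees red pop pop sees red S ⇒ cat sees red pop pop sees red cat S ⇒ cat sees red pop pop sees red cat sees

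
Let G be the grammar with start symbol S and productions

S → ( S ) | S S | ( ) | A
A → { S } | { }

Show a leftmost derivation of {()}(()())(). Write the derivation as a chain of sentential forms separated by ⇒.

S⇒SS⇒AS⇒{S}S⇒{()}S⇒{()}SS⇒{()}(S)S⇒{()}(SS)S⇒{()}(()S)S⇒{()}(()())S⇒{()}(()())()

S ⇒ SS   [S → S S]
SS ⇒ AS   [S → A]
AS ⇒ {S}S   [A → { S }]
{S}S ⇒ {()}S   [S → ( )]
{()}S ⇒ {()}SS   [S → S S]
{()}SS ⇒ {()}(S)S   [S → ( S )]
{()}(S)S ⇒ {()}(SS)S   [S → S S]
{()}(SS)S ⇒ {()}(()S)S   [S → ( )]
{()}(()S)S ⇒ {()}(()())S   [S → ( )]
{()}(()())S ⇒ {()}(()())()   [S → ( )]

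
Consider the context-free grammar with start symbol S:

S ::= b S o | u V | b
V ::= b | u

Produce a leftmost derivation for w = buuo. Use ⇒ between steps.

S ⇒ bSo   [S ::= b S o]
bSo ⇒ buVo   [S ::= u V]
buVo ⇒ buuo   [V ::= u]

S ⇒ bSo ⇒ buVo ⇒ buuo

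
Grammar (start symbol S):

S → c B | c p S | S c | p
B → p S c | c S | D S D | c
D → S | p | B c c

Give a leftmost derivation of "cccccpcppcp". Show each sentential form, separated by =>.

S => cB => cDSD => cBccSD => ccccSD => cccccpSD => cccccpScD => cccccpcpScD => cccccpcppcD => cccccpcppcp

S => cB   [S → c B]
cB => cDSD   [B → D S D]
cDSD => cBccSD   [D → B c c]
cBccSD => ccccSD   [B → c]
ccccSD => cccccpSD   [S → c p S]
cccccpSD => cccccpScD   [S → S c]
cccccpScD => cccccpcpScD   [S → c p S]
cccccpcpScD => cccccpcppcD   [S → p]
cccccpcppcD => cccccpcppcp   [D → p]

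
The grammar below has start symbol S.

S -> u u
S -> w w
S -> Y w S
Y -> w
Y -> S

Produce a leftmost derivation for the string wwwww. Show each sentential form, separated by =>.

S => YwS   [S -> Y w S]
YwS => SwS   [Y -> S]
SwS => wwwS   [S -> w w]
wwwS => wwwww   [S -> w w]

S => YwS => SwS => wwwS => wwwww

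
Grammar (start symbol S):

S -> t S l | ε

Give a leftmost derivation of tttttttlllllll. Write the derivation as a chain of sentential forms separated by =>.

S => tSl   [S -> t S l]
tSl => ttSll   [S -> t S l]
ttSll => tttSlll   [S -> t S l]
tttSlll => ttttSllll   [S -> t S l]
ttttSllll => tttttSlllll   [S -> t S l]
tttttSlllll => ttttttSllllll   [S -> t S l]
ttttttSllllll => tttttttSlllllll   [S -> t S l]
tttttttSlllllll => tttttttlllllll   [S -> ε]

S => tSl => ttSll => tttSlll => ttttSllll => tttttSlllll => ttttttSllllll => tttttttSlllllll => tttttttlllllll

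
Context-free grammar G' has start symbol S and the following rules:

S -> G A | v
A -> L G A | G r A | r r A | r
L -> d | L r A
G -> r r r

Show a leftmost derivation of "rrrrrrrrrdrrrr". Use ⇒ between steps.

S ⇒ GA ⇒ rrrA ⇒ rrrrrA ⇒ rrrrrGrA ⇒ rrrrrrrrrA ⇒ rrrrrrrrrLGA ⇒ rrrrrrrrrdGA ⇒ rrrrrrrrrdrrrA ⇒ rrrrrrrrrdrrrr

S ⇒ GA   [S -> G A]
GA ⇒ rrrA   [G -> r r r]
rrrA ⇒ rrrrrA   [A -> r r A]
rrrrrA ⇒ rrrrrGrA   [A -> G r A]
rrrrrGrA ⇒ rrrrrrrrrA   [G -> r r r]
rrrrrrrrrA ⇒ rrrrrrrrrLGA   [A -> L G A]
rrrrrrrrrLGA ⇒ rrrrrrrrrdGA   [L -> d]
rrrrrrrrrdGA ⇒ rrrrrrrrrdrrrA   [G -> r r r]
rrrrrrrrrdrrrA ⇒ rrrrrrrrrdrrrr   [A -> r]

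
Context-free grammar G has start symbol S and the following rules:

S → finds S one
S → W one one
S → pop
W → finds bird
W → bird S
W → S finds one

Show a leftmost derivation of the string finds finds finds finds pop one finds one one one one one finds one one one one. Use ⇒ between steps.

S ⇒ finds S one ⇒ finds W one one one ⇒ finds S finds one one one one ⇒ finds finds S one finds one one one one ⇒ finds finds finds S one one finds one one one one ⇒ finds finds finds W one one one one finds one one one one ⇒ finds finds finds S finds one one one one one finds one one one one ⇒ finds finds finds finds S one finds one one one one one finds one one one one ⇒ finds finds finds finds pop one finds one one one one one finds one one one one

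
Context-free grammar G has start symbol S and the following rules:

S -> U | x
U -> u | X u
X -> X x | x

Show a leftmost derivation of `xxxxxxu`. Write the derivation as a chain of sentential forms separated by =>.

S => U   [S -> U]
U => Xu   [U -> X u]
Xu => Xxu   [X -> X x]
Xxu => Xxxu   [X -> X x]
Xxxu => Xxxxu   [X -> X x]
Xxxxu => Xxxxxu   [X -> X x]
Xxxxxu => Xxxxxxu   [X -> X x]
Xxxxxxu => xxxxxxu   [X -> x]

S=>U=>Xu=>Xxu=>Xxxu=>Xxxxu=>Xxxxxu=>Xxxxxxu=>xxxxxxu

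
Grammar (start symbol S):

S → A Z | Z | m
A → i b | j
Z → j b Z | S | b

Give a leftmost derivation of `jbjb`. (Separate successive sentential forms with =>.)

S=>Z=>jbZ=>jbS=>jbAZ=>jbjZ=>jbjb

S => Z   [S → Z]
Z => jbZ   [Z → j b Z]
jbZ => jbS   [Z → S]
jbS => jbAZ   [S → A Z]
jbAZ => jbjZ   [A → j]
jbjZ => jbjb   [Z → b]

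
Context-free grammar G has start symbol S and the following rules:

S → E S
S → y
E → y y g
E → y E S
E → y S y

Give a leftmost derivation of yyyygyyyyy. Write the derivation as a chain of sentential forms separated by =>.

S => ES => ySyS => yESyS => yySySyS => yyESySyS => yyyygSySyS => yyyygyySyS => yyyygyyyyS => yyyygyyyyy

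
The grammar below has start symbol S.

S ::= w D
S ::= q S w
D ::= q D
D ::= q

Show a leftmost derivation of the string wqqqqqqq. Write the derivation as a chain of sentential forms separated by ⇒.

S ⇒ wD   [S ::= w D]
wD ⇒ wqD   [D ::= q D]
wqD ⇒ wqqD   [D ::= q D]
wqqD ⇒ wqqqD   [D ::= q D]
wqqqD ⇒ wqqqqD   [D ::= q D]
wqqqqD ⇒ wqqqqqD   [D ::= q D]
wqqqqqD ⇒ wqqqqqqD   [D ::= q D]
wqqqqqqD ⇒ wqqqqqqq   [D ::= q]

S ⇒ wD ⇒ wqD ⇒ wqqD ⇒ wqqqD ⇒ wqqqqD ⇒ wqqqqqD ⇒ wqqqqqqD ⇒ wqqqqqqq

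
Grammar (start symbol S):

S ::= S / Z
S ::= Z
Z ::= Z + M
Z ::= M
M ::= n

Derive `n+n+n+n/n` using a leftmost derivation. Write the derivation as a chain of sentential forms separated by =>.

S => S/Z   [S ::= S / Z]
S/Z => Z/Z   [S ::= Z]
Z/Z => Z+M/Z   [Z ::= Z + M]
Z+M/Z => Z+M+M/Z   [Z ::= Z + M]
Z+M+M/Z => Z+M+M+M/Z   [Z ::= Z + M]
Z+M+M+M/Z => M+M+M+M/Z   [Z ::= M]
M+M+M+M/Z => n+M+M+M/Z   [M ::= n]
n+M+M+M/Z => n+n+M+M/Z   [M ::= n]
n+n+M+M/Z => n+n+n+M/Z   [M ::= n]
n+n+n+M/Z => n+n+n+n/Z   [M ::= n]
n+n+n+n/Z => n+n+n+n/M   [Z ::= M]
n+n+n+n/M => n+n+n+n/n   [M ::= n]

S=>S/Z=>Z/Z=>Z+M/Z=>Z+M+M/Z=>Z+M+M+M/Z=>M+M+M+M/Z=>n+M+M+M/Z=>n+n+M+M/Z=>n+n+n+M/Z=>n+n+n+n/Z=>n+n+n+n/M=>n+n+n+n/n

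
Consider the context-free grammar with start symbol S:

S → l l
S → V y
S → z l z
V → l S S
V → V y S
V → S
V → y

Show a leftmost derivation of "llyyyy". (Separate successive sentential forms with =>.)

S => Vy => VySy => SySy => llySy => llyVyy => llyyyy

S => Vy   [S → V y]
Vy => VySy   [V → V y S]
VySy => SySy   [V → S]
SySy => llySy   [S → l l]
llySy => llyVyy   [S → V y]
llyVyy => llyyyy   [V → y]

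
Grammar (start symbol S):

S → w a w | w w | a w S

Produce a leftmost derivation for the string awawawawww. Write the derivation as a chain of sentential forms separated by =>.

S => awS   [S → a w S]
awS => awawS   [S → a w S]
awawS => awawawS   [S → a w S]
awawawS => awawawawS   [S → a w S]
awawawawS => awawawawww   [S → w w]

S=>awS=>awawS=>awawawS=>awawawawS=>awawawawww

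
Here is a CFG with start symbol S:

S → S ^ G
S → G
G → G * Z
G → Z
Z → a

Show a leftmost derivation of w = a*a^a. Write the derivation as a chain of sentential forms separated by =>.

S=>S^G=>G^G=>G*Z^G=>Z*Z^G=>a*Z^G=>a*a^G=>a*a^Z=>a*a^a

S => S^G   [S → S ^ G]
S^G => G^G   [S → G]
G^G => G*Z^G   [G → G * Z]
G*Z^G => Z*Z^G   [G → Z]
Z*Z^G => a*Z^G   [Z → a]
a*Z^G => a*a^G   [Z → a]
a*a^G => a*a^Z   [G → Z]
a*a^Z => a*a^a   [Z → a]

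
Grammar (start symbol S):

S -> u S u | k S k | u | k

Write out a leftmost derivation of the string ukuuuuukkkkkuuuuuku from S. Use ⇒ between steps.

S ⇒ uSu   [S -> u S u]
uSu ⇒ ukSku   [S -> k S k]
ukSku ⇒ ukuSuku   [S -> u S u]
ukuSuku ⇒ ukuuSuuku   [S -> u S u]
ukuuSuuku ⇒ ukuuuSuuuku   [S -> u S u]
ukuuuSuuuku ⇒ ukuuuuSuuuuku   [S -> u S u]
ukuuuuSuuuuku ⇒ ukuuuuuSuuuuuku   [S -> u S u]
ukuuuuuSuuuuuku ⇒ ukuuuuukSkuuuuuku   [S -> k S k]
ukuuuuukSkuuuuuku ⇒ ukuuuuukkSkkuuuuuku   [S -> k S k]
ukuuuuukkSkkuuuuuku ⇒ ukuuuuukkkkkuuuuuku   [S -> k]

S ⇒ uSu ⇒ ukSku ⇒ ukuSuku ⇒ ukuuSuuku ⇒ ukuuuSuuuku ⇒ ukuuuuSuuuuku ⇒ ukuuuuuSuuuuuku ⇒ ukuuuuukSkuuuuuku ⇒ ukuuuuukkSkkuuuuuku ⇒ ukuuuuukkkkkuuuuuku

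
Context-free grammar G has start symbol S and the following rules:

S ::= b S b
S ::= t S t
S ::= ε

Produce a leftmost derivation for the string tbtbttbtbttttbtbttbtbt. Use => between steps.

S=>tSt=>tbSbt=>tbtStbt=>tbtbSbtbt=>tbtbtStbtbt=>tbtbttSttbtbt=>tbtbttbSbttbtbt=>tbtbttbtStbttbtbt=>tbtbttbtbSbtbttbtbt=>tbtbttbtbtStbtbttbtbt=>tbtbttbtbttSttbtbttbtbt=>tbtbttbtbttttbtbttbtbt

S => tSt   [S ::= t S t]
tSt => tbSbt   [S ::= b S b]
tbSbt => tbtStbt   [S ::= t S t]
tbtStbt => tbtbSbtbt   [S ::= b S b]
tbtbSbtbt => tbtbtStbtbt   [S ::= t S t]
tbtbtStbtbt => tbtbttSttbtbt   [S ::= t S t]
tbtbttSttbtbt => tbtbttbSbttbtbt   [S ::= b S b]
tbtbttbSbttbtbt => tbtbttbtStbttbtbt   [S ::= t S t]
tbtbttbtStbttbtbt => tbtbttbtbSbtbttbtbt   [S ::= b S b]
tbtbttbtbSbtbttbtbt => tbtbttbtbtStbtbttbtbt   [S ::= t S t]
tbtbttbtbtStbtbttbtbt => tbtbttbtbttSttbtbttbtbt   [S ::= t S t]
tbtbttbtbttSttbtbttbtbt => tbtbttbtbttttbtbttbtbt   [S ::= ε]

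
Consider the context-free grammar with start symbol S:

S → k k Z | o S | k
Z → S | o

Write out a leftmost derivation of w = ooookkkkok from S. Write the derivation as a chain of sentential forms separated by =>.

S => oS => ooS => oooS => ooooS => ooookkZ => ooookkS => ooookkkkZ => ooookkkkS => ooookkkkoS => ooookkkkok

S => oS   [S → o S]
oS => ooS   [S → o S]
ooS => oooS   [S → o S]
oooS => ooooS   [S → o S]
ooooS => ooookkZ   [S → k k Z]
ooookkZ => ooookkS   [Z → S]
ooookkS => ooookkkkZ   [S → k k Z]
ooookkkkZ => ooookkkkS   [Z → S]
ooookkkkS => ooookkkkoS   [S → o S]
ooookkkkoS => ooookkkkok   [S → k]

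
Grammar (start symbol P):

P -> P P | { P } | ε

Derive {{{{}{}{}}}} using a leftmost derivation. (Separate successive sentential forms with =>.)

P => PP => {P}P => {{P}}P => {{{P}}}P => {{{PP}}}P => {{{PPP}}}P => {{{{P}PP}}}P => {{{{}PP}}}P => {{{{}{P}P}}}P => {{{{}{}P}}}P => {{{{}{}{P}}}}P => {{{{}{}{}}}}P => {{{{}{}{}}}}

P => PP   [P -> P P]
PP => {P}P   [P -> { P }]
{P}P => {{P}}P   [P -> { P }]
{{P}}P => {{{P}}}P   [P -> { P }]
{{{P}}}P => {{{PP}}}P   [P -> P P]
{{{PP}}}P => {{{PPP}}}P   [P -> P P]
{{{PPP}}}P => {{{{P}PP}}}P   [P -> { P }]
{{{{P}PP}}}P => {{{{}PP}}}P   [P -> ε]
{{{{}PP}}}P => {{{{}{P}P}}}P   [P -> { P }]
{{{{}{P}P}}}P => {{{{}{}P}}}P   [P -> ε]
{{{{}{}P}}}P => {{{{}{}{P}}}}P   [P -> { P }]
{{{{}{}{P}}}}P => {{{{}{}{}}}}P   [P -> ε]
{{{{}{}{}}}}P => {{{{}{}{}}}}   [P -> ε]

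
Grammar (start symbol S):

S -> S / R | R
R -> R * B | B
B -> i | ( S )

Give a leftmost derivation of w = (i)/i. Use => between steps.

S => S/R   [S -> S / R]
S/R => R/R   [S -> R]
R/R => B/R   [R -> B]
B/R => (S)/R   [B -> ( S )]
(S)/R => (R)/R   [S -> R]
(R)/R => (B)/R   [R -> B]
(B)/R => (i)/R   [B -> i]
(i)/R => (i)/B   [R -> B]
(i)/B => (i)/i   [B -> i]

S => S/R => R/R => B/R => (S)/R => (R)/R => (B)/R => (i)/R => (i)/B => (i)/i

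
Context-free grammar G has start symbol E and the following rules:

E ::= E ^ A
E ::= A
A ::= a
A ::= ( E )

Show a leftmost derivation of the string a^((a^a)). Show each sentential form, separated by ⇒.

E ⇒ E^A ⇒ A^A ⇒ a^A ⇒ a^(E) ⇒ a^(A) ⇒ a^((E)) ⇒ a^((E^A)) ⇒ a^((A^A)) ⇒ a^((a^A)) ⇒ a^((a^a))

E ⇒ E^A   [E ::= E ^ A]
E^A ⇒ A^A   [E ::= A]
A^A ⇒ a^A   [A ::= a]
a^A ⇒ a^(E)   [A ::= ( E )]
a^(E) ⇒ a^(A)   [E ::= A]
a^(A) ⇒ a^((E))   [A ::= ( E )]
a^((E)) ⇒ a^((E^A))   [E ::= E ^ A]
a^((E^A)) ⇒ a^((A^A))   [E ::= A]
a^((A^A)) ⇒ a^((a^A))   [A ::= a]
a^((a^A)) ⇒ a^((a^a))   [A ::= a]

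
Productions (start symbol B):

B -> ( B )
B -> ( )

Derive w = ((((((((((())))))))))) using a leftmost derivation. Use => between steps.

B => (B) => ((B)) => (((B))) => ((((B)))) => (((((B))))) => ((((((B)))))) => (((((((B))))))) => ((((((((B)))))))) => (((((((((B))))))))) => ((((((((((B)))))))))) => ((((((((((()))))))))))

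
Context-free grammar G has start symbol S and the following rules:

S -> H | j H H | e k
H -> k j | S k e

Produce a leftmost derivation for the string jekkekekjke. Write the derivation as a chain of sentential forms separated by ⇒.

S ⇒ H   [S -> H]
H ⇒ Ske   [H -> S k e]
Ske ⇒ jHHke   [S -> j H H]
jHHke ⇒ jSkeHke   [H -> S k e]
jSkeHke ⇒ jHkeHke   [S -> H]
jHkeHke ⇒ jSkekeHke   [H -> S k e]
jSkekeHke ⇒ jekkekeHke   [S -> e k]
jekkekeHke ⇒ jekkekekjke   [H -> k j]

S ⇒ H ⇒ Ske ⇒ jHHke ⇒ jSkeHke ⇒ jHkeHke ⇒ jSkekeHke ⇒ jekkekeHke ⇒ jekkekekjke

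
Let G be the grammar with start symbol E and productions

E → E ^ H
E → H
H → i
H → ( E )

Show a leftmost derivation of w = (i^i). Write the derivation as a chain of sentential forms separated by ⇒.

E ⇒ H   [E → H]
H ⇒ (E)   [H → ( E )]
(E) ⇒ (E^H)   [E → E ^ H]
(E^H) ⇒ (H^H)   [E → H]
(H^H) ⇒ (i^H)   [H → i]
(i^H) ⇒ (i^i)   [H → i]

E⇒H⇒(E)⇒(E^H)⇒(H^H)⇒(i^H)⇒(i^i)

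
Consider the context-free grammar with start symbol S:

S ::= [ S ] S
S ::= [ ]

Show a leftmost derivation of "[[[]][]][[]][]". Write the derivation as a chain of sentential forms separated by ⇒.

S ⇒ [S]S   [S ::= [ S ] S]
[S]S ⇒ [[S]S]S   [S ::= [ S ] S]
[[S]S]S ⇒ [[[]]S]S   [S ::= [ ]]
[[[]]S]S ⇒ [[[]][]]S   [S ::= [ ]]
[[[]][]]S ⇒ [[[]][]][S]S   [S ::= [ S ] S]
[[[]][]][S]S ⇒ [[[]][]][[]]S   [S ::= [ ]]
[[[]][]][[]]S ⇒ [[[]][]][[]][]   [S ::= [ ]]

S ⇒ [S]S ⇒ [[S]S]S ⇒ [[[]]S]S ⇒ [[[]][]]S ⇒ [[[]][]][S]S ⇒ [[[]][]][[]]S ⇒ [[[]][]][[]][]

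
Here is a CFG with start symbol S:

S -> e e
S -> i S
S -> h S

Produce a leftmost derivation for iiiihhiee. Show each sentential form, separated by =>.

S => iS   [S -> i S]
iS => iiS   [S -> i S]
iiS => iiiS   [S -> i S]
iiiS => iiiiS   [S -> i S]
iiiiS => iiiihS   [S -> h S]
iiiihS => iiiihhS   [S -> h S]
iiiihhS => iiiihhiS   [S -> i S]
iiiihhiS => iiiihhiee   [S -> e e]

S => iS => iiS => iiiS => iiiiS => iiiihS => iiiihhS => iiiihhiS => iiiihhiee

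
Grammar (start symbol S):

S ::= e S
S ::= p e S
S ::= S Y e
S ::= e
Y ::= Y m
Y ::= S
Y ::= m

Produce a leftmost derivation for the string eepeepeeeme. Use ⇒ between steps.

S⇒eS⇒eSYe⇒eeSYe⇒eepeSYe⇒eepeeSYe⇒eepeepeSYe⇒eepeepeeSYe⇒eepeepeeeYe⇒eepeepeeeme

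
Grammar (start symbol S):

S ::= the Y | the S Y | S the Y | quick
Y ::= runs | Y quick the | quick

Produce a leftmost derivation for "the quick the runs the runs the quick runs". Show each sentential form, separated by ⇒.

S ⇒ the S Y   [S ::= the S Y]
the S Y ⇒ the S the Y Y   [S ::= S the Y]
the S the Y Y ⇒ the S the Y the Y Y   [S ::= S the Y]
the S the Y the Y Y ⇒ the S the Y the Y the Y Y   [S ::= S the Y]
the S the Y the Y the Y Y ⇒ the quick the Y the Y the Y Y   [S ::= quick]
the quick the Y the Y the Y Y ⇒ the quick the runs the Y the Y Y   [Y ::= runs]
the quick the runs the Y the Y Y ⇒ the quick the runs the runs the Y Y   [Y ::= runs]
the quick the runs the runs the Y Y ⇒ the quick the runs the runs the quick Y   [Y ::= quick]
the quick the runs the runs the quick Y ⇒ the quick the runs the runs the quick runs   [Y ::= runs]

S ⇒ the S Y ⇒ the S the Y Y ⇒ the S the Y the Y Y ⇒ the S the Y the Y the Y Y ⇒ the quick the Y the Y the Y Y ⇒ the quick the runs the Y the Y Y ⇒ the quick the runs the runs the Y Y ⇒ the quick the runs the runs the quick Y ⇒ the quick the runs the runs the quick runs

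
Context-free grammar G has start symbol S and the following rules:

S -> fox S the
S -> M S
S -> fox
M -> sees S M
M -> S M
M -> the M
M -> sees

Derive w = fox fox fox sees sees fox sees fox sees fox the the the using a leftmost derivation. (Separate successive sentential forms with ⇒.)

S ⇒ fox S the ⇒ fox fox S the the ⇒ fox fox fox S the the the ⇒ fox fox fox M S the the the ⇒ fox fox fox sees S M S the the the ⇒ fox fox fox sees M S M S the the the ⇒ fox fox fox sees sees S M S M S the the the ⇒ fox fox fox sees sees fox M S M S the the the ⇒ fox fox fox sees sees fox sees S M S the the the ⇒ fox fox fox sees sees fox sees fox M S the the the ⇒ fox fox fox sees sees fox sees fox sees S the the the ⇒ fox fox fox sees sees fox sees fox sees fox the the the

S ⇒ fox S the   [S -> fox S the]
fox S the ⇒ fox fox S the the   [S -> fox S the]
fox fox S the the ⇒ fox fox fox S the the the   [S -> fox S the]
fox fox fox S the the the ⇒ fox fox fox M S the the the   [S -> M S]
fox fox fox M S the the the ⇒ fox fox fox sees S M S the the the   [M -> sees S M]
fox fox fox sees S M S the the the ⇒ fox fox fox sees M S M S the the the   [S -> M S]
fox fox fox sees M S M S the the the ⇒ fox fox fox sees sees S M S M S the the the   [M -> sees S M]
fox fox fox sees sees S M S M S the the the ⇒ fox fox fox sees sees fox M S M S the the the   [S -> fox]
fox fox fox sees sees fox M S M S the the the ⇒ fox fox fox sees sees fox sees S M S the the the   [M -> sees]
fox fox fox sees sees fox sees S M S the the the ⇒ fox fox fox sees sees fox sees fox M S the the the   [S -> fox]
fox fox fox sees sees fox sees fox M S the the the ⇒ fox fox fox sees sees fox sees fox sees S the the the   [M -> sees]
fox fox fox sees sees fox sees fox sees S the the the ⇒ fox fox fox sees sees fox sees fox sees fox the the the   [S -> fox]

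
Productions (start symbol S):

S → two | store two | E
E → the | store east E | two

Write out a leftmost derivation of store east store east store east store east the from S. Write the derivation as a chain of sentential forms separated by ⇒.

S ⇒ E   [S → E]
E ⇒ store east E   [E → store east E]
store east E ⇒ store east store east E   [E → store east E]
store east store east E ⇒ store east store east store east E   [E → store east E]
store east store east store east E ⇒ store east store east store east store east E   [E → store east E]
store east store east store east store east E ⇒ store east store east store east store east the   [E → the]

S ⇒ E ⇒ store east E ⇒ store east store east E ⇒ store east store east store east E ⇒ store east store east store east store east E ⇒ store east store east store east store east the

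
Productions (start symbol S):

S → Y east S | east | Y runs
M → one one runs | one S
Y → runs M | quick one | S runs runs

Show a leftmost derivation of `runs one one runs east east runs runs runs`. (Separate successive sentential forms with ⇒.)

S ⇒ Y runs   [S → Y runs]
Y runs ⇒ S runs runs runs   [Y → S runs runs]
S runs runs runs ⇒ Y east S runs runs runs   [S → Y east S]
Y east S runs runs runs ⇒ runs M east S runs runs runs   [Y → runs M]
runs M east S runs runs runs ⇒ runs one one runs east S runs runs runs   [M → one one runs]
runs one one runs east S runs runs runs ⇒ runs one one runs east east runs runs runs   [S → east]

S ⇒ Y runs ⇒ S runs runs runs ⇒ Y east S runs runs runs ⇒ runs M east S runs runs runs ⇒ runs one one runs east S runs runs runs ⇒ runs one one runs east east runs runs runs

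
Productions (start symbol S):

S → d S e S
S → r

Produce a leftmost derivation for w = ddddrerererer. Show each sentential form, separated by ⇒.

S⇒dSeS⇒ddSeSeS⇒dddSeSeSeS⇒ddddSeSeSeSeS⇒ddddreSeSeSeS⇒ddddrereSeSeS⇒ddddrerereSeS⇒ddddrererereS⇒ddddrerererer

S ⇒ dSeS   [S → d S e S]
dSeS ⇒ ddSeSeS   [S → d S e S]
ddSeSeS ⇒ dddSeSeSeS   [S → d S e S]
dddSeSeSeS ⇒ ddddSeSeSeSeS   [S → d S e S]
ddddSeSeSeSeS ⇒ ddddreSeSeSeS   [S → r]
ddddreSeSeSeS ⇒ ddddrereSeSeS   [S → r]
ddddrereSeSeS ⇒ ddddrerereSeS   [S → r]
ddddrerereSeS ⇒ ddddrererereS   [S → r]
ddddrererereS ⇒ ddddrerererer   [S → r]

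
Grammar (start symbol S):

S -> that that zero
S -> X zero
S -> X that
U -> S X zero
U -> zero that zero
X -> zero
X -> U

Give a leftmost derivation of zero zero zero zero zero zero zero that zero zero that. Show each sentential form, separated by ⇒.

S ⇒ X that   [S -> X that]
X that ⇒ U that   [X -> U]
U that ⇒ S X zero that   [U -> S X zero]
S X zero that ⇒ X that X zero that   [S -> X that]
X that X zero that ⇒ U that X zero that   [X -> U]
U that X zero that ⇒ S X zero that X zero that   [U -> S X zero]
S X zero that X zero that ⇒ X zero X zero that X zero that   [S -> X zero]
X zero X zero that X zero that ⇒ U zero X zero that X zero that   [X -> U]
U zero X zero that X zero that ⇒ S X zero zero X zero that X zero that   [U -> S X zero]
S X zero zero X zero that X zero that ⇒ X zero X zero zero X zero that X zero that   [S -> X zero]
X zero X zero zero X zero that X zero that ⇒ zero zero X zero zero X zero that X zero that   [X -> zero]
zero zero X zero zero X zero that X zero that ⇒ zero zero zero zero zero X zero that X zero that   [X -> zero]
zero zero zero zero zero X zero that X zero that ⇒ zero zero zero zero zero zero zero that X zero that   [X -> zero]
zero zero zero zero zero zero zero that X zero that ⇒ zero zero zero zero zero zero zero that zero zero that   [X -> zero]

S ⇒ X that ⇒ U that ⇒ S X zero that ⇒ X that X zero that ⇒ U that X zero that ⇒ S X zero that X zero that ⇒ X zero X zero that X zero that ⇒ U zero X zero that X zero that ⇒ S X zero zero X zero that X zero that ⇒ X zero X zero zero X zero that X zero that ⇒ zero zero X zero zero X zero that X zero that ⇒ zero zero zero zero zero X zero that X zero that ⇒ zero zero zero zero zero zero zero that X zero that ⇒ zero zero zero zero zero zero zero that zero zero that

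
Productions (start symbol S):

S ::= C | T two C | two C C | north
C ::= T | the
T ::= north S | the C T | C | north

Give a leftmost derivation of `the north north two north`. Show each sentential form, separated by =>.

S => T two C => the C T two C => the T T two C => the north T two C => the north north two C => the north north two T => the north north two north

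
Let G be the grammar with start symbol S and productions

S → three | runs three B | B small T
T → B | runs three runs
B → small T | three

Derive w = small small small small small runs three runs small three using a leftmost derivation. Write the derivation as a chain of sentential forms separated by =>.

S => B small T => small T small T => small B small T => small small T small T => small small B small T => small small small T small T => small small small B small T => small small small small T small T => small small small small B small T => small small small small small T small T => small small small small small runs three runs small T => small small small small small runs three runs small B => small small small small small runs three runs small three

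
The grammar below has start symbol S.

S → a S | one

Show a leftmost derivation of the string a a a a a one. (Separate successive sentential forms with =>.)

S => a S => a a S => a a a S => a a a a S => a a a a a S => a a a a a one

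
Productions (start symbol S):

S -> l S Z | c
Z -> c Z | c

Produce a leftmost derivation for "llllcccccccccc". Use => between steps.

S => lSZ => llSZZ => lllSZZZ => llllSZZZZ => llllcZZZZ => llllccZZZ => llllcccZZZ => llllccccZZZ => llllcccccZZZ => llllccccccZZ => llllcccccccZZ => llllccccccccZZ => llllcccccccccZ => llllcccccccccc

S => lSZ   [S -> l S Z]
lSZ => llSZZ   [S -> l S Z]
llSZZ => lllSZZZ   [S -> l S Z]
lllSZZZ => llllSZZZZ   [S -> l S Z]
llllSZZZZ => llllcZZZZ   [S -> c]
llllcZZZZ => llllccZZZ   [Z -> c]
llllccZZZ => llllcccZZZ   [Z -> c Z]
llllcccZZZ => llllccccZZZ   [Z -> c Z]
llllccccZZZ => llllcccccZZZ   [Z -> c Z]
llllcccccZZZ => llllccccccZZ   [Z -> c]
llllccccccZZ => llllcccccccZZ   [Z -> c Z]
llllcccccccZZ => llllccccccccZZ   [Z -> c Z]
llllccccccccZZ => llllcccccccccZ   [Z -> c]
llllcccccccccZ => llllcccccccccc   [Z -> c]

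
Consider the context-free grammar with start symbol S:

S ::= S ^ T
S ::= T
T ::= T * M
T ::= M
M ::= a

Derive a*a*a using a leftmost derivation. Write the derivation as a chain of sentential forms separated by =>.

S => T => T*M => T*M*M => M*M*M => a*M*M => a*a*M => a*a*a

S => T   [S ::= T]
T => T*M   [T ::= T * M]
T*M => T*M*M   [T ::= T * M]
T*M*M => M*M*M   [T ::= M]
M*M*M => a*M*M   [M ::= a]
a*M*M => a*a*M   [M ::= a]
a*a*M => a*a*a   [M ::= a]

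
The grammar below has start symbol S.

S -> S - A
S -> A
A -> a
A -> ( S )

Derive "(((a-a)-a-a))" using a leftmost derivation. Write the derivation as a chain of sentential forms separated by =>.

S => A => (S) => (A) => ((S)) => ((S-A)) => ((S-A-A)) => ((A-A-A)) => (((S)-A-A)) => (((S-A)-A-A)) => (((A-A)-A-A)) => (((a-A)-A-A)) => (((a-a)-A-A)) => (((a-a)-a-A)) => (((a-a)-a-a))

S => A   [S -> A]
A => (S)   [A -> ( S )]
(S) => (A)   [S -> A]
(A) => ((S))   [A -> ( S )]
((S)) => ((S-A))   [S -> S - A]
((S-A)) => ((S-A-A))   [S -> S - A]
((S-A-A)) => ((A-A-A))   [S -> A]
((A-A-A)) => (((S)-A-A))   [A -> ( S )]
(((S)-A-A)) => (((S-A)-A-A))   [S -> S - A]
(((S-A)-A-A)) => (((A-A)-A-A))   [S -> A]
(((A-A)-A-A)) => (((a-A)-A-A))   [A -> a]
(((a-A)-A-A)) => (((a-a)-A-A))   [A -> a]
(((a-a)-A-A)) => (((a-a)-a-A))   [A -> a]
(((a-a)-a-A)) => (((a-a)-a-a))   [A -> a]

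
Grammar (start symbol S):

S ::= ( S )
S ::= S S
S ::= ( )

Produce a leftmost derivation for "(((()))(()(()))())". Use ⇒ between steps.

S⇒(S)⇒(SS)⇒((S)S)⇒(((S))S)⇒(((()))S)⇒(((()))SS)⇒(((()))(S)S)⇒(((()))(SS)S)⇒(((()))(()S)S)⇒(((()))(()(S))S)⇒(((()))(()(()))S)⇒(((()))(()(()))())

S ⇒ (S)   [S ::= ( S )]
(S) ⇒ (SS)   [S ::= S S]
(SS) ⇒ ((S)S)   [S ::= ( S )]
((S)S) ⇒ (((S))S)   [S ::= ( S )]
(((S))S) ⇒ (((()))S)   [S ::= ( )]
(((()))S) ⇒ (((()))SS)   [S ::= S S]
(((()))SS) ⇒ (((()))(S)S)   [S ::= ( S )]
(((()))(S)S) ⇒ (((()))(SS)S)   [S ::= S S]
(((()))(SS)S) ⇒ (((()))(()S)S)   [S ::= ( )]
(((()))(()S)S) ⇒ (((()))(()(S))S)   [S ::= ( S )]
(((()))(()(S))S) ⇒ (((()))(()(()))S)   [S ::= ( )]
(((()))(()(()))S) ⇒ (((()))(()(()))())   [S ::= ( )]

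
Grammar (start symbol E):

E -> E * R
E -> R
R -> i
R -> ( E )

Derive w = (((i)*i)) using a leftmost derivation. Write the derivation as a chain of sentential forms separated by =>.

E => R => (E) => (R) => ((E)) => ((E*R)) => ((R*R)) => (((E)*R)) => (((R)*R)) => (((i)*R)) => (((i)*i))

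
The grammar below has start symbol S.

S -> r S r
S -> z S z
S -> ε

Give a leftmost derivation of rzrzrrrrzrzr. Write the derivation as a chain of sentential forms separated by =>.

S=>rSr=>rzSzr=>rzrSrzr=>rzrzSzrzr=>rzrzrSrzrzr=>rzrzrrSrrzrzr=>rzrzrrrrzrzr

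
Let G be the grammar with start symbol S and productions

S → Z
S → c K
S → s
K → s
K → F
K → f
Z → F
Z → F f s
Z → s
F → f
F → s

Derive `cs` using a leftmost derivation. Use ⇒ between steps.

S ⇒ cK   [S → c K]
cK ⇒ cF   [K → F]
cF ⇒ cs   [F → s]

S ⇒ cK ⇒ cF ⇒ cs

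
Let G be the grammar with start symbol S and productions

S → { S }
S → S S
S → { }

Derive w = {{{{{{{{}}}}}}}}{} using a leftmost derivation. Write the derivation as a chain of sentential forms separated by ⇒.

S ⇒ SS ⇒ {S}S ⇒ {{S}}S ⇒ {{{S}}}S ⇒ {{{{S}}}}S ⇒ {{{{{S}}}}}S ⇒ {{{{{{S}}}}}}S ⇒ {{{{{{{S}}}}}}}S ⇒ {{{{{{{{}}}}}}}}S ⇒ {{{{{{{{}}}}}}}}{}

S ⇒ SS   [S → S S]
SS ⇒ {S}S   [S → { S }]
{S}S ⇒ {{S}}S   [S → { S }]
{{S}}S ⇒ {{{S}}}S   [S → { S }]
{{{S}}}S ⇒ {{{{S}}}}S   [S → { S }]
{{{{S}}}}S ⇒ {{{{{S}}}}}S   [S → { S }]
{{{{{S}}}}}S ⇒ {{{{{{S}}}}}}S   [S → { S }]
{{{{{{S}}}}}}S ⇒ {{{{{{{S}}}}}}}S   [S → { S }]
{{{{{{{S}}}}}}}S ⇒ {{{{{{{{}}}}}}}}S   [S → { }]
{{{{{{{{}}}}}}}}S ⇒ {{{{{{{{}}}}}}}}{}   [S → { }]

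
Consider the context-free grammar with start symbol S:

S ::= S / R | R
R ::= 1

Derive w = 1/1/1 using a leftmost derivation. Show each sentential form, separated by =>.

S => S/R => S/R/R => R/R/R => 1/R/R => 1/1/R => 1/1/1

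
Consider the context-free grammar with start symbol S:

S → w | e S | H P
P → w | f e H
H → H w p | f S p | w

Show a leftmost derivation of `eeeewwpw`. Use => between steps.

S => eS   [S → e S]
eS => eeS   [S → e S]
eeS => eeeS   [S → e S]
eeeS => eeeeS   [S → e S]
eeeeS => eeeeHP   [S → H P]
eeeeHP => eeeeHwpP   [H → H w p]
eeeeHwpP => eeeewwpP   [H → w]
eeeewwpP => eeeewwpw   [P → w]

S=>eS=>eeS=>eeeS=>eeeeS=>eeeeHP=>eeeeHwpP=>eeeewwpP=>eeeewwpw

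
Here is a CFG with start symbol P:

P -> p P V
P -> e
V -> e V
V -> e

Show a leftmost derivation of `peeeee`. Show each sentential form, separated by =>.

P => pPV => peV => peeV => peeeV => peeeeV => peeeee

P => pPV   [P -> p P V]
pPV => peV   [P -> e]
peV => peeV   [V -> e V]
peeV => peeeV   [V -> e V]
peeeV => peeeeV   [V -> e V]
peeeeV => peeeee   [V -> e]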